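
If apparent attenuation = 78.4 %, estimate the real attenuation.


RA = AA · 0.8192
RA = 78.4 · 0.8192

64.2253 %


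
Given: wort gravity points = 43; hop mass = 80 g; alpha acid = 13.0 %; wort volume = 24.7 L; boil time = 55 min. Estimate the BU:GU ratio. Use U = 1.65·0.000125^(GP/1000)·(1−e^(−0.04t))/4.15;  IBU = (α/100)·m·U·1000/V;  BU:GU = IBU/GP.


U = 1.65·0.000125^(43/1000)·(1−e^(−0.04·55))/4.15 = 0.2402
IBU = (13.0/100)·80·0.2402·1000/24.7 = 101.1433
BU:GU = 101.1433/43

2.3522


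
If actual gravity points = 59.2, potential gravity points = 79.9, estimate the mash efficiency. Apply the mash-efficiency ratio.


efficiency = actual / potential × 100
efficiency = 59.2 / 79.9 × 100

74.0926 %


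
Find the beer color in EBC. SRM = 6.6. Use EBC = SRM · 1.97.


EBC = 6.6 · 1.97

13.0020 EBC


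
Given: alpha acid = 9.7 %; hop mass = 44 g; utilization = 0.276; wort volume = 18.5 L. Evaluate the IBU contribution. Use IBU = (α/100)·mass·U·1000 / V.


IBU = (9.7/100)·44·0.276·1000 / 18.5

63.6739 IBU


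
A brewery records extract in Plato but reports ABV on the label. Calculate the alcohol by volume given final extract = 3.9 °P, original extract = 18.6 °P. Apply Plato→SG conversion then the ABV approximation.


SG = 259/(259 − P);  ABV = (OG − FG)·131.25
OG = 259/(259 − 18.6) = 1.0774
FG = 259/(259 − 3.9) = 1.0153
ABV = (1.0774 − 1.0153)·131.25

8.1484 % ABV


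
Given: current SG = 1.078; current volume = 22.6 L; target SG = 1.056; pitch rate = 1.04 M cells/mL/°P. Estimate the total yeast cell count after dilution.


V_w = V·((SG_c−1)/(SG_t−1)−1);  °P = 259 − 259/SG_t;  cells = rate·(V+V_w)·°P
V_w = 22.6·((1.078−1)/(1.056−1)−1) = 8.8786
V_final = 22.6 + 8.8786 = 31.4786
°P = 259 − 259/1.056 = 13.7348
cells = 1.04·31.4786·13.7348

449.6475 billion cells


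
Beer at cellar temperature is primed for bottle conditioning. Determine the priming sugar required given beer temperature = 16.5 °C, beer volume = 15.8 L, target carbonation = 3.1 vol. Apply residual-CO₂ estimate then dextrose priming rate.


residual = 14.695·(0.01821 + 0.09011·e^(−0.04·T));  sugar = (target − residual)·4.0·V
residual = 14.695·(0.01821 + 0.09011·e^(−0.04·16.5)) = 0.9520
sugar = (3.1 − 0.9520)·4.0·15.8

135.7540 g


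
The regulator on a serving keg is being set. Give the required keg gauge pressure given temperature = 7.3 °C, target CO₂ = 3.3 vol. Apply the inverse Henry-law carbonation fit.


psi = vols/(0.01821 + 0.09011·e^(−0.04·T)) − 14.695
psi = 3.3/(0.01821 + 0.09011·e^(−0.04·7.3)) − 14.695

23.9009 psi


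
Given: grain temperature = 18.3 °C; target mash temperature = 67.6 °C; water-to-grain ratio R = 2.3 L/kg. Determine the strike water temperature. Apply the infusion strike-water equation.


T_strike = (0.41/R)·(T_mash − T_grain) + T_mash
T_strike = (0.41/2.3)·(67.6 − 18.3) + 67.6

76.3883 °C


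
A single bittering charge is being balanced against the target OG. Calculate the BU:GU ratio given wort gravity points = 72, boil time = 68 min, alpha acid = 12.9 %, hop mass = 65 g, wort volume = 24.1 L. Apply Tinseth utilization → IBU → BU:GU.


U = 1.65·0.000125^(GP/1000)·(1−e^(−0.04t))/4.15;  IBU = (α/100)·m·U·1000/V;  BU:GU = IBU/GP
U = 1.65·0.000125^(72/1000)·(1−e^(−0.04·68))/4.15 = 0.1945
IBU = (12.9/100)·65·0.1945·1000/24.1 = 67.6557
BU:GU = 67.6557/72

0.9397


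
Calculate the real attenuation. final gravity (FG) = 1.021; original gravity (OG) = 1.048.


AA = (OG−FG)/(OG−1)·100;  RA = AA·0.8192
AA = (1.048 − 1.021)/(1.048 − 1)·100 = 56.2500
RA = 56.2500·0.8192

46.0800 %


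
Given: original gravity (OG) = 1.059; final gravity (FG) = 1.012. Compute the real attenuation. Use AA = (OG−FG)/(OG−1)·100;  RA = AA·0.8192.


AA = (1.059 − 1.012)/(1.059 − 1)·100 = 79.6610
RA = 79.6610·0.8192

65.2583 %


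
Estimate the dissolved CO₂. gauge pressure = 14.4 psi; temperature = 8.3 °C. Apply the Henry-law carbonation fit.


vols = (P + 14.695)·(0.01821 + 0.09011·e^(−0.04·T))
vols = (14.4 + 14.695)·(0.01821 + 0.09011·e^(−0.04·8.3))

2.4109 volumes


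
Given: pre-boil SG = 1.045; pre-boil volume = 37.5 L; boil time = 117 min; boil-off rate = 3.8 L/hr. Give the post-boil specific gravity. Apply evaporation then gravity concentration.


V_post = V_pre − rate·(t/60);  SG_post = 1 + (SG_pre−1)·V_pre/V_post
V_post = 37.5 − 3.8·(117/60) = 30.0900
SG_post = 1 + (1.045 − 1)·37.5/30.0900

1.0561


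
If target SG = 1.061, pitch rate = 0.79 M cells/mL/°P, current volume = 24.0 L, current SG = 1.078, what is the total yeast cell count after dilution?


V_w = V·((SG_c−1)/(SG_t−1)−1);  °P = 259 − 259/SG_t;  cells = rate·(V+V_w)·°P
V_w = 24.0·((1.078−1)/(1.061−1)−1) = 6.6885
V_final = 24.0 + 6.6885 = 30.6885
°P = 259 − 259/1.061 = 14.8907
cells = 0.79·30.6885·14.8907

361.0084 billion cells


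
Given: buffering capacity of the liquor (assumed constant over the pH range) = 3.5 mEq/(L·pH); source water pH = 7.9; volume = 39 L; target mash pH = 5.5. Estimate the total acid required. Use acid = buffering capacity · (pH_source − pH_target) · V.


acid = 3.5 · (7.9 − 5.5) · 39

327.6000 mEq


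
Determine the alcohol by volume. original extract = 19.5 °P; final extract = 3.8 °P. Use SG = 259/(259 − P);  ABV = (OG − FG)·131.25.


OG = 259/(259 − 19.5) = 1.0814
FG = 259/(259 − 3.8) = 1.0149
ABV = (1.0814 − 1.0149)·131.25

8.7320 % ABV


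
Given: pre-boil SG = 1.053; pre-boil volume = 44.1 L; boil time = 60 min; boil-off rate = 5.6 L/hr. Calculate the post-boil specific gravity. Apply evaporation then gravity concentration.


V_post = V_pre − rate·(t/60);  SG_post = 1 + (SG_pre−1)·V_pre/V_post
V_post = 44.1 − 5.6·(60/60) = 38.5000
SG_post = 1 + (1.053 − 1)·44.1/38.5000

1.0607


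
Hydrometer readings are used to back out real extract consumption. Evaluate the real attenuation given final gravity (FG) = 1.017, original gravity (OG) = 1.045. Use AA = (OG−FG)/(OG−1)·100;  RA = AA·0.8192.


AA = (1.045 − 1.017)/(1.045 − 1)·100 = 62.2222
RA = 62.2222·0.8192

50.9724 %


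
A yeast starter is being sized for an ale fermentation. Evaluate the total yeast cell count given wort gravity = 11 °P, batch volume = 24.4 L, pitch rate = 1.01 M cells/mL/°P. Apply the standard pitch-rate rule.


cells (billions) = rate · V_L · °P
cells = 1.01 · 24.4 · 11

271.0840 billion cells


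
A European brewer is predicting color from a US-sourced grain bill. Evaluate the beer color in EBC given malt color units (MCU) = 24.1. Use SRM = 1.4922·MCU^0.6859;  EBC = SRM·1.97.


SRM = 1.4922·24.1^0.6859 = 13.2359
EBC = 13.2359·1.97

26.0747 EBC


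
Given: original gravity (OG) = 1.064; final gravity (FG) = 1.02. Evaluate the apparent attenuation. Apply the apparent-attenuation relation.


AA = (OG − FG)/(OG − 1) · 100
AA = (1.064 − 1.02)/(1.064 − 1) · 100

68.7500 %


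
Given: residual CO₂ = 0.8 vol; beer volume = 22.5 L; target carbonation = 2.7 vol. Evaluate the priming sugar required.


sugar = (target − residual)·4.0·V
sugar = (2.7 − 0.8)·4.0·22.5

171.0000 g


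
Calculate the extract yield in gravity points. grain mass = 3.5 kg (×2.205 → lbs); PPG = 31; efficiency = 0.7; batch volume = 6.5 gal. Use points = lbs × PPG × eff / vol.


lbs = 3.5 × 2.205 = 7.7175
points = 7.7175 × 31 × 0.7 / 6.5

25.7646 points


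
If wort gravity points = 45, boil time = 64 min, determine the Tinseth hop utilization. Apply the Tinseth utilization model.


U = 1.65·0.000125^(GP/1000) · (1 − e^(−0.04·t))/4.15
bigness = 1.65·0.000125^(45/1000) = 1.1011
boil_factor = (1 − e^(−0.04·64))/4.15 = 0.2223
U = 1.1011 · 0.2223

0.2448


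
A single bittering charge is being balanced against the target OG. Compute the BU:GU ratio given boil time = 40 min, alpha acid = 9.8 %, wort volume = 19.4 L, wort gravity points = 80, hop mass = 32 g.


U = 1.65·0.000125^(GP/1000)·(1−e^(−0.04t))/4.15;  IBU = (α/100)·m·U·1000/V;  BU:GU = IBU/GP
U = 1.65·0.000125^(80/1000)·(1−e^(−0.04·40))/4.15 = 0.1546
IBU = (9.8/100)·32·0.1546·1000/19.4 = 24.9932
BU:GU = 24.9932/80

0.3124


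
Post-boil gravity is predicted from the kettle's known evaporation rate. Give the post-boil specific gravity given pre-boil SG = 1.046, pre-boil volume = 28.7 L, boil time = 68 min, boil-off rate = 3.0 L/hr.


V_post = V_pre − rate·(t/60);  SG_post = 1 + (SG_pre−1)·V_pre/V_post
V_post = 28.7 − 3.0·(68/60) = 25.3000
SG_post = 1 + (1.046 − 1)·28.7/25.3000

1.0522


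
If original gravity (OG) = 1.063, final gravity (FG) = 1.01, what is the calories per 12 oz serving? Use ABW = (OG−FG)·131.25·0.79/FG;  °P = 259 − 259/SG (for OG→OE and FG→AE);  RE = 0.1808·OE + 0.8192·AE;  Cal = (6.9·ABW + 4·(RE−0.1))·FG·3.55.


ABW = (1.063 − 1.01)·131.25·0.79/1.01 = 5.4410
OE = 259 − 259/1.063 = 15.3500 °P
AE = 259 − 259/1.01 = 2.5644 °P
RE = 0.1808·15.3500 + 0.8192·2.5644 = 4.8760 °P
Cal = (6.9·5.4410 + 4·(4.8760−0.1))·1.01·3.55

203.1080 kcal


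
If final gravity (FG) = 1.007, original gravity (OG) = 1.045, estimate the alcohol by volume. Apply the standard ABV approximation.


ABV = (OG − FG) · 131.25
ABV = (1.045 − 1.007) · 131.25

4.9875 % ABV


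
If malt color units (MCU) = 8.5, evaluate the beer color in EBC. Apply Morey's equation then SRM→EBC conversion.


SRM = 1.4922·MCU^0.6859;  EBC = SRM·1.97
SRM = 1.4922·8.5^0.6859 = 6.4761
EBC = 6.4761·1.97

12.7580 EBC


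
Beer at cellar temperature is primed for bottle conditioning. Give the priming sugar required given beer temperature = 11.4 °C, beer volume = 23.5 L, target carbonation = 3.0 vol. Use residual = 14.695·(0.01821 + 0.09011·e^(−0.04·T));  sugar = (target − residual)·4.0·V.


residual = 14.695·(0.01821 + 0.09011·e^(−0.04·11.4)) = 1.1069
sugar = (3.0 − 1.1069)·4.0·23.5

177.9541 g


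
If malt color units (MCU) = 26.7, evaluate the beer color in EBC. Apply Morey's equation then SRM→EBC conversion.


SRM = 1.4922·MCU^0.6859;  EBC = SRM·1.97
SRM = 1.4922·26.7^0.6859 = 14.1994
EBC = 14.1994·1.97

27.9729 EBC


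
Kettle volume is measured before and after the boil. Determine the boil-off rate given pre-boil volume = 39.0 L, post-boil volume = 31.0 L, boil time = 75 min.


rate = (V_pre − V_post) / (t_min/60)
rate = (39.0 − 31.0) / (75/60)

6.4000 L/hr


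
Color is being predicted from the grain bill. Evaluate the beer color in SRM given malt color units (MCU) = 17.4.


SRM = 1.4922 · MCU^0.6859
SRM = 1.4922 · 17.4^0.6859

10.5857 SRM


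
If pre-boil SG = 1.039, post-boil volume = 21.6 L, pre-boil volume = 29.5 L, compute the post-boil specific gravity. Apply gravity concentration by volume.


SG_post = 1 + (SG_pre − 1)·V_pre/V_post
pts_pre = (1.039 − 1)·1000 = 39.0000
pts_post = 39.0000·29.5/21.6 = 53.2639
SG_post = 1 + 53.2639/1000

1.0533


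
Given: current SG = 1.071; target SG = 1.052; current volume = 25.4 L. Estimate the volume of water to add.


V_water = V·((SG_curr − 1)/(SG_target − 1) − 1)
V_water = 25.4·((1.071 − 1)/(1.052 − 1) − 1)

9.2808 L


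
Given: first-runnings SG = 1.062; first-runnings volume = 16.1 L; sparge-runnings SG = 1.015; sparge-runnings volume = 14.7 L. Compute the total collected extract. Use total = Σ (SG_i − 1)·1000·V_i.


first = (1.062 − 1)·1000·16.1 = 998.2000
sparge = (1.015 − 1)·1000·14.7 = 220.5000
total = 998.2000 + 220.5000

1218.7000 gravity·L


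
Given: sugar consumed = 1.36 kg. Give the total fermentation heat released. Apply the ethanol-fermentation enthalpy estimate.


Q = m_sugar · 590 kJ/kg
Q = 1.36 · 590

802.4000 kJ


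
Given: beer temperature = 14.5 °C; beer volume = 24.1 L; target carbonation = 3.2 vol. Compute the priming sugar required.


residual = 14.695·(0.01821 + 0.09011·e^(−0.04·T));  sugar = (target − residual)·4.0·V
residual = 14.695·(0.01821 + 0.09011·e^(−0.04·14.5)) = 1.0090
sugar = (3.2 − 1.0090)·4.0·24.1

211.2129 g


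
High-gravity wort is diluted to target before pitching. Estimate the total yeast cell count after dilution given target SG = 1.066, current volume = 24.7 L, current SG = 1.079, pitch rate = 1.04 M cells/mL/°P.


V_w = V·((SG_c−1)/(SG_t−1)−1);  °P = 259 − 259/SG_t;  cells = rate·(V+V_w)·°P
V_w = 24.7·((1.079−1)/(1.066−1)−1) = 4.8652
V_final = 24.7 + 4.8652 = 29.5652
°P = 259 − 259/1.066 = 16.0356
cells = 1.04·29.5652·16.0356

493.0602 billion cells


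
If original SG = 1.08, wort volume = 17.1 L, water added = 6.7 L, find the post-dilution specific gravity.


SG_new = 1 + (SG_old − 1)·V_old/(V_old + V_water)
pts = (1.08 − 1)·1000·17.1/(17.1 + 6.7) = 57.4790
SG_new = 1 + 57.4790/1000

1.0575


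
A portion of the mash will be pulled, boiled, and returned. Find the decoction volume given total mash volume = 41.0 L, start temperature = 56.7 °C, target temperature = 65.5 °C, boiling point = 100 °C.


V_dec = V_total·(T_target − T_start)/(T_boil − T_start)
V_dec = 41.0·(65.5 − 56.7)/(100 − 56.7)

8.3326 L


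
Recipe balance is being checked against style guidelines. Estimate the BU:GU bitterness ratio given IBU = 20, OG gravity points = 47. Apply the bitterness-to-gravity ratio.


BU:GU = IBU / OG_points
BU:GU = 20 / 47

0.4255


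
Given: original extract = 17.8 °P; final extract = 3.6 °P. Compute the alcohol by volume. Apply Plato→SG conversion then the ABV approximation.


SG = 259/(259 − P);  ABV = (OG − FG)·131.25
OG = 259/(259 − 17.8) = 1.0738
FG = 259/(259 − 3.6) = 1.0141
ABV = (1.0738 − 1.0141)·131.25

7.8359 % ABV


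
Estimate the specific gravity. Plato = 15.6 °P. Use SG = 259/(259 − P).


SG = 259/(259 − 15.6)

1.0641


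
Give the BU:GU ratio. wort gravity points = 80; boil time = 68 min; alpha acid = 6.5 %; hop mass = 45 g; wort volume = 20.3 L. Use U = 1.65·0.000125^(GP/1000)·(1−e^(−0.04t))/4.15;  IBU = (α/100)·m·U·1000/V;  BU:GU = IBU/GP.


U = 1.65·0.000125^(80/1000)·(1−e^(−0.04·68))/4.15 = 0.1810
IBU = (6.5/100)·45·0.1810·1000/20.3 = 26.0750
BU:GU = 26.0750/80

0.3259


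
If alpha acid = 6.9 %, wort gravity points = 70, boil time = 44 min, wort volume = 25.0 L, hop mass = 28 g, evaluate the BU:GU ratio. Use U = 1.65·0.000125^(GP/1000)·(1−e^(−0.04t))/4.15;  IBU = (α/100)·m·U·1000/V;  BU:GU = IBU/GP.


U = 1.65·0.000125^(70/1000)·(1−e^(−0.04·44))/4.15 = 0.1755
IBU = (6.9/100)·28·0.1755·1000/25.0 = 13.5611
BU:GU = 13.5611/70

0.1937


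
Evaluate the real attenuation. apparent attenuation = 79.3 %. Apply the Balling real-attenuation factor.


RA = AA · 0.8192
RA = 79.3 · 0.8192

64.9626 %


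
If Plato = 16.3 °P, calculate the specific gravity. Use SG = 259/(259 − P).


SG = 259/(259 − 16.3)

1.0672


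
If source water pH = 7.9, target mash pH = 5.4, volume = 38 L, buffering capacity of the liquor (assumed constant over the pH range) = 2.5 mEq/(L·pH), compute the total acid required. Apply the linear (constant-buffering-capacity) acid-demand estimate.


acid = buffering capacity · (pH_source − pH_target) · V
acid = 2.5 · (7.9 − 5.4) · 38

237.5000 mEq


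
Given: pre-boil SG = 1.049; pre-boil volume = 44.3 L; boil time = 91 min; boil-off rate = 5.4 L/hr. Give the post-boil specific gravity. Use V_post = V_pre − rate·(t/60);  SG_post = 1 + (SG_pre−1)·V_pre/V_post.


V_post = 44.3 − 5.4·(91/60) = 36.1100
SG_post = 1 + (1.049 − 1)·44.3/36.1100

1.0601


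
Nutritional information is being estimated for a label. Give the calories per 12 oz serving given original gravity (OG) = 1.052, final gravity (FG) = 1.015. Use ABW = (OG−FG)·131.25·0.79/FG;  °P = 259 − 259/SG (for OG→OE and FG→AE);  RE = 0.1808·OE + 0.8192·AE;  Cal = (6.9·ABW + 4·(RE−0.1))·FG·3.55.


ABW = (1.052 − 1.015)·131.25·0.79/1.015 = 3.7797
OE = 259 − 259/1.052 = 12.8023 °P
AE = 259 − 259/1.015 = 3.8276 °P
RE = 0.1808·12.8023 + 0.8192·3.8276 = 5.4502 °P
Cal = (6.9·3.7797 + 4·(5.4502−0.1))·1.015·3.55

171.0861 kcal


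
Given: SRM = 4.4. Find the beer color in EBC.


EBC = SRM · 1.97
EBC = 4.4 · 1.97

8.6680 EBC


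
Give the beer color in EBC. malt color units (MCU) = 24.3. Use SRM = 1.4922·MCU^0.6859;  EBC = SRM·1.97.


SRM = 1.4922·24.3^0.6859 = 13.3111
EBC = 13.3111·1.97

26.2229 EBC


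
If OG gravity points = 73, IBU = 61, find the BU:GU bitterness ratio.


BU:GU = IBU / OG_points
BU:GU = 61 / 73

0.8356


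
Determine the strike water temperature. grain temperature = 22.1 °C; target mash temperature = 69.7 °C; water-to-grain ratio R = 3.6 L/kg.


T_strike = (0.41/R)·(T_mash − T_grain) + T_mash
T_strike = (0.41/3.6)·(69.7 − 22.1) + 69.7

75.1211 °C


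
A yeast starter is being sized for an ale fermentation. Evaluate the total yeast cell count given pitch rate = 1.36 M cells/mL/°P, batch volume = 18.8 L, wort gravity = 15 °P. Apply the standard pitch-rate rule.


cells (billions) = rate · V_L · °P
cells = 1.36 · 18.8 · 15

383.5200 billion cells


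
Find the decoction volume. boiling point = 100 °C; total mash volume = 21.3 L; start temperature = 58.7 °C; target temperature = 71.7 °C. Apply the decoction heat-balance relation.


V_dec = V_total·(T_target − T_start)/(T_boil − T_start)
V_dec = 21.3·(71.7 − 58.7)/(100 − 58.7)

6.7046 L


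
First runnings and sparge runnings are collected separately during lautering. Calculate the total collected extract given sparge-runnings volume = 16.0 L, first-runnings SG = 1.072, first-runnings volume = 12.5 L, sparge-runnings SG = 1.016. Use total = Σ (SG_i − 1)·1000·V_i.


first = (1.072 − 1)·1000·12.5 = 900.0000
sparge = (1.016 − 1)·1000·16.0 = 256.0000
total = 900.0000 + 256.0000

1156.0000 gravity·L


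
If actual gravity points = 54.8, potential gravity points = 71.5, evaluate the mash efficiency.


efficiency = actual / potential × 100
efficiency = 54.8 / 71.5 × 100

76.6434 %


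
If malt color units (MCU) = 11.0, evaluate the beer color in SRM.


SRM = 1.4922 · MCU^0.6859
SRM = 1.4922 · 11.0^0.6859

7.7289 SRM


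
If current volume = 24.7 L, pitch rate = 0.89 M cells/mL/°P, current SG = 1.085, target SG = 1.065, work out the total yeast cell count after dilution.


V_w = V·((SG_c−1)/(SG_t−1)−1);  °P = 259 − 259/SG_t;  cells = rate·(V+V_w)·°P
V_w = 24.7·((1.085−1)/(1.065−1)−1) = 7.6000
V_final = 24.7 + 7.6000 = 32.3000
°P = 259 − 259/1.065 = 15.8075
cells = 0.89·32.3000·15.8075

454.4185 billion cells


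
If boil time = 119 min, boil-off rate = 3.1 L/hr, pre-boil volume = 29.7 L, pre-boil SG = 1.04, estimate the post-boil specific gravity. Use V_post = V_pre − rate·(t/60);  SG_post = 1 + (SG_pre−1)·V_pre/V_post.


V_post = 29.7 − 3.1·(119/60) = 23.5517
SG_post = 1 + (1.04 − 1)·29.7/23.5517

1.0504


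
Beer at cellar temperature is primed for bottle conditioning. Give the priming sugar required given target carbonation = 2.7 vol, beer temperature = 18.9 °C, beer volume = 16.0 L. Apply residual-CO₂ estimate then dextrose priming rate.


residual = 14.695·(0.01821 + 0.09011·e^(−0.04·T));  sugar = (target − residual)·4.0·V
residual = 14.695·(0.01821 + 0.09011·e^(−0.04·18.9)) = 0.8893
sugar = (2.7 − 0.8893)·4.0·16.0

115.8818 g


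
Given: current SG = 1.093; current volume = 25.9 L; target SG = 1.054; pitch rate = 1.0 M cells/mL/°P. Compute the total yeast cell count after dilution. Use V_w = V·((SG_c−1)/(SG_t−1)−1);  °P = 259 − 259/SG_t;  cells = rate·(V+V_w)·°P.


V_w = 25.9·((1.093−1)/(1.054−1)−1) = 18.7056
V_final = 25.9 + 18.7056 = 44.6056
°P = 259 − 259/1.054 = 13.2694
cells = 1.0·44.6056·13.2694

591.8912 billion cells


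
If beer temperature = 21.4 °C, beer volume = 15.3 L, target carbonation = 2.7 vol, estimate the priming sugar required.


residual = 14.695·(0.01821 + 0.09011·e^(−0.04·T));  sugar = (target − residual)·4.0·V
residual = 14.695·(0.01821 + 0.09011·e^(−0.04·21.4)) = 0.8302
sugar = (2.7 − 0.8302)·4.0·15.3

114.4331 g


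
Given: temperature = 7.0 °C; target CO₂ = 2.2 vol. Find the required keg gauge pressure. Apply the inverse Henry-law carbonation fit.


psi = vols/(0.01821 + 0.09011·e^(−0.04·T)) − 14.695
psi = 2.2/(0.01821 + 0.09011·e^(−0.04·7.0)) − 14.695

10.7934 psi


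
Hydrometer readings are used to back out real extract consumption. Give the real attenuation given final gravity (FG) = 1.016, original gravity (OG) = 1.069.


AA = (OG−FG)/(OG−1)·100;  RA = AA·0.8192
AA = (1.069 − 1.016)/(1.069 − 1)·100 = 76.8116
RA = 76.8116·0.8192

62.9241 %


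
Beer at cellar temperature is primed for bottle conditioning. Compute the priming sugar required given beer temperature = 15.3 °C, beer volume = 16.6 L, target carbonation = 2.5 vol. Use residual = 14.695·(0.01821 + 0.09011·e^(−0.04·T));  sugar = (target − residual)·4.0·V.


residual = 14.695·(0.01821 + 0.09011·e^(−0.04·15.3)) = 0.9856
sugar = (2.5 − 0.9856)·4.0·16.6

100.5531 g


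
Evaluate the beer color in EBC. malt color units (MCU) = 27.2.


SRM = 1.4922·MCU^0.6859;  EBC = SRM·1.97
SRM = 1.4922·27.2^0.6859 = 14.3813
EBC = 14.3813·1.97

28.3311 EBC


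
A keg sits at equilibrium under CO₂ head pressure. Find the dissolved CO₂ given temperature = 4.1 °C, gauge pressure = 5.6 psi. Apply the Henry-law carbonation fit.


vols = (P + 14.695)·(0.01821 + 0.09011·e^(−0.04·T))
vols = (5.6 + 14.695)·(0.01821 + 0.09011·e^(−0.04·4.1))

1.9217 volumes


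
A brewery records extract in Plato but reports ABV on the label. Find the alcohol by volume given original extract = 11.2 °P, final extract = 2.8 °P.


SG = 259/(259 − P);  ABV = (OG − FG)·131.25
OG = 259/(259 − 11.2) = 1.0452
FG = 259/(259 − 2.8) = 1.0109
ABV = (1.0452 − 1.0109)·131.25

4.4978 % ABV


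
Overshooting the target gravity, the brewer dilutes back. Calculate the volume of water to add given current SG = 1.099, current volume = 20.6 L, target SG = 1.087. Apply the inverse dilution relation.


V_water = V·((SG_curr − 1)/(SG_target − 1) − 1)
V_water = 20.6·((1.099 − 1)/(1.087 − 1) − 1)

2.8414 L


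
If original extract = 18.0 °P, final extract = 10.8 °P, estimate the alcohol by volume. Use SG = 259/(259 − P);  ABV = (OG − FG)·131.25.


OG = 259/(259 − 18.0) = 1.0747
FG = 259/(259 − 10.8) = 1.0435
ABV = (1.0747 − 1.0435)·131.25

4.0918 % ABV


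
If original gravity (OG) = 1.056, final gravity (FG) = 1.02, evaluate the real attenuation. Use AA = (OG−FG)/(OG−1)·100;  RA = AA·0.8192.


AA = (1.056 − 1.02)/(1.056 − 1)·100 = 64.2857
RA = 64.2857·0.8192

52.6629 %


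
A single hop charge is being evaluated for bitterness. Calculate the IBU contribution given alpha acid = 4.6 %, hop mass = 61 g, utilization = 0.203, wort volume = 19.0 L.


IBU = (α/100)·mass·U·1000 / V
IBU = (4.6/100)·61·0.203·1000 / 19.0

29.9799 IBU


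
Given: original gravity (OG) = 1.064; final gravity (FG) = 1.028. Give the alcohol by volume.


ABV = (OG − FG) · 131.25
ABV = (1.064 − 1.028) · 131.25

4.7250 % ABV


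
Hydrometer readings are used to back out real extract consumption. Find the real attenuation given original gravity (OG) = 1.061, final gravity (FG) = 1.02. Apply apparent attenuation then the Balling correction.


AA = (OG−FG)/(OG−1)·100;  RA = AA·0.8192
AA = (1.061 − 1.02)/(1.061 − 1)·100 = 67.2131
RA = 67.2131·0.8192

55.0610 %


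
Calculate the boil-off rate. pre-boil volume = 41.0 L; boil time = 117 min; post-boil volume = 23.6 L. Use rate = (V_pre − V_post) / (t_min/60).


rate = (41.0 − 23.6) / (117/60)

8.9231 L/hr


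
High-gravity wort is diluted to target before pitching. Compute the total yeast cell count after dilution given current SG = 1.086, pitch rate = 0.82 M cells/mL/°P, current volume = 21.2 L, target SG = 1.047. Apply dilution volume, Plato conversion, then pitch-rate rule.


V_w = V·((SG_c−1)/(SG_t−1)−1);  °P = 259 − 259/SG_t;  cells = rate·(V+V_w)·°P
V_w = 21.2·((1.086−1)/(1.047−1)−1) = 17.5915
V_final = 21.2 + 17.5915 = 38.7915
°P = 259 − 259/1.047 = 11.6266
cells = 0.82·38.7915·11.6266

369.8292 billion cells


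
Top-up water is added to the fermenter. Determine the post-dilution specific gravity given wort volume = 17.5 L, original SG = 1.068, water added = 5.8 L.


SG_new = 1 + (SG_old − 1)·V_old/(V_old + V_water)
pts = (1.068 − 1)·1000·17.5/(17.5 + 5.8) = 51.0730
SG_new = 1 + 51.0730/1000

1.0511


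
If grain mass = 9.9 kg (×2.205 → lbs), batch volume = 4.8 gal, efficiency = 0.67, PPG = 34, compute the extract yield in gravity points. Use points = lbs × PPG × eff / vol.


lbs = 9.9 × 2.205 = 21.8295
points = 21.8295 × 34 × 0.67 / 4.8

103.5992 points


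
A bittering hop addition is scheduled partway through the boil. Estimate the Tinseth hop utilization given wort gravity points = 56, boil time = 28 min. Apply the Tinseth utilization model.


U = 1.65·0.000125^(GP/1000) · (1 − e^(−0.04·t))/4.15
bigness = 1.65·0.000125^(56/1000) = 0.9975
boil_factor = (1 − e^(−0.04·28))/4.15 = 0.1623
U = 0.9975 · 0.1623

0.1619


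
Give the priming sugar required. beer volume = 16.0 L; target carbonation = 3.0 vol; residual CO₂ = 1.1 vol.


sugar = (target − residual)·4.0·V
sugar = (3.0 − 1.1)·4.0·16.0

121.6000 g


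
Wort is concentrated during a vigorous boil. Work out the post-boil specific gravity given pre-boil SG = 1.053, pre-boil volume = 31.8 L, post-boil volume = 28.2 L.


SG_post = 1 + (SG_pre − 1)·V_pre/V_post
pts_pre = (1.053 − 1)·1000 = 53.0000
pts_post = 53.0000·31.8/28.2 = 59.7660
SG_post = 1 + 59.7660/1000

1.0598


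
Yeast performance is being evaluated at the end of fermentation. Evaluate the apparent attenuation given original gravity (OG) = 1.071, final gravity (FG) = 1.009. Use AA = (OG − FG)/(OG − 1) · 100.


AA = (1.071 − 1.009)/(1.071 − 1) · 100

87.3239 %


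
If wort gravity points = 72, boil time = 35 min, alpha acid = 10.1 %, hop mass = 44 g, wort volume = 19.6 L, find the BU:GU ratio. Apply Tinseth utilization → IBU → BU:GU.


U = 1.65·0.000125^(GP/1000)·(1−e^(−0.04t))/4.15;  IBU = (α/100)·m·U·1000/V;  BU:GU = IBU/GP
U = 1.65·0.000125^(72/1000)·(1−e^(−0.04·35))/4.15 = 0.1568
IBU = (10.1/100)·44·0.1568·1000/19.6 = 35.5598
BU:GU = 35.5598/72

0.4939


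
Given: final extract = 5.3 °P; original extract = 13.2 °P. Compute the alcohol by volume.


SG = 259/(259 − P);  ABV = (OG − FG)·131.25
OG = 259/(259 − 13.2) = 1.0537
FG = 259/(259 − 5.3) = 1.0209
ABV = (1.0537 − 1.0209)·131.25

4.3065 % ABV


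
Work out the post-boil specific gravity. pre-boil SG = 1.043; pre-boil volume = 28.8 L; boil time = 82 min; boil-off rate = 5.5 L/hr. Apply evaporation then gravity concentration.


V_post = V_pre − rate·(t/60);  SG_post = 1 + (SG_pre−1)·V_pre/V_post
V_post = 28.8 − 5.5·(82/60) = 21.2833
SG_post = 1 + (1.043 − 1)·28.8/21.2833

1.0582


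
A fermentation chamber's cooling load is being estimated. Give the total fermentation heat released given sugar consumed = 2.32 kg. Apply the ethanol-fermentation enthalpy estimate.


Q = m_sugar · 590 kJ/kg
Q = 2.32 · 590

1368.8000 kJ


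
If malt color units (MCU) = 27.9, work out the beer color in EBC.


SRM = 1.4922·MCU^0.6859;  EBC = SRM·1.97
SRM = 1.4922·27.9^0.6859 = 14.6341
EBC = 14.6341·1.97

28.8292 EBC


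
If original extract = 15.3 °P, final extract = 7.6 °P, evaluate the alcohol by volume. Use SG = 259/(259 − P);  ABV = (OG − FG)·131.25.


OG = 259/(259 − 15.3) = 1.0628
FG = 259/(259 − 7.6) = 1.0302
ABV = (1.0628 − 1.0302)·131.25

4.2724 % ABV


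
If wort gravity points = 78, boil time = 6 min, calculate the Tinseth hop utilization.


U = 1.65·0.000125^(GP/1000) · (1 − e^(−0.04·t))/4.15
bigness = 1.65·0.000125^(78/1000) = 0.8185
boil_factor = (1 − e^(−0.04·6))/4.15 = 0.0514
U = 0.8185 · 0.0514

0.0421


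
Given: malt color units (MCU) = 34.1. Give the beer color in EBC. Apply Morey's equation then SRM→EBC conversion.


SRM = 1.4922·MCU^0.6859;  EBC = SRM·1.97
SRM = 1.4922·34.1^0.6859 = 16.7936
EBC = 16.7936·1.97

33.0834 EBC


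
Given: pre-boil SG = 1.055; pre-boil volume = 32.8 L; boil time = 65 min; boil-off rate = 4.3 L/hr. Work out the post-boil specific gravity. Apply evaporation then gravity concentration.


V_post = V_pre − rate·(t/60);  SG_post = 1 + (SG_pre−1)·V_pre/V_post
V_post = 32.8 − 4.3·(65/60) = 28.1417
SG_post = 1 + (1.055 − 1)·32.8/28.1417

1.0641


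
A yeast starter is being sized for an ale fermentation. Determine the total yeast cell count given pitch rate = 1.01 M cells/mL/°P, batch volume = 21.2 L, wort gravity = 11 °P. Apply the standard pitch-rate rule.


cells (billions) = rate · V_L · °P
cells = 1.01 · 21.2 · 11

235.5320 billion cells


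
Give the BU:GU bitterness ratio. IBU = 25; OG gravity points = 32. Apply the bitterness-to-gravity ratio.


BU:GU = IBU / OG_points
BU:GU = 25 / 32

0.7812


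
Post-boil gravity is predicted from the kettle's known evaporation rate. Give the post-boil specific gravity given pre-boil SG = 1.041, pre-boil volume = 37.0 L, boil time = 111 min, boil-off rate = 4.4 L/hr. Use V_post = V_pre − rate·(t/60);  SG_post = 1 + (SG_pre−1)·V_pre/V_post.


V_post = 37.0 − 4.4·(111/60) = 28.8600
SG_post = 1 + (1.041 − 1)·37.0/28.8600

1.0526


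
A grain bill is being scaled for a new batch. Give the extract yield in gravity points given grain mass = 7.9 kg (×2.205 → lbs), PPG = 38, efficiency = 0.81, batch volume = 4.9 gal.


points = lbs × PPG × eff / vol
lbs = 7.9 × 2.205 = 17.4195
points = 17.4195 × 38 × 0.81 / 4.9

109.4229 points


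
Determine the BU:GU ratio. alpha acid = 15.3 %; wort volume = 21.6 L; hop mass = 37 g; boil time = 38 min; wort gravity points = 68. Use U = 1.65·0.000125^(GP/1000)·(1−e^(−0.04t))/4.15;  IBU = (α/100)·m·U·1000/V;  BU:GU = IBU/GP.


U = 1.65·0.000125^(68/1000)·(1−e^(−0.04·38))/4.15 = 0.1686
IBU = (15.3/100)·37·0.1686·1000/21.6 = 44.1852
BU:GU = 44.1852/68

0.6498


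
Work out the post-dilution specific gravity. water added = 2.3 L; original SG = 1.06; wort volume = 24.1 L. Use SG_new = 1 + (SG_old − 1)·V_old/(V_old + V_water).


pts = (1.06 − 1)·1000·24.1/(24.1 + 2.3) = 54.7727
SG_new = 1 + 54.7727/1000

1.0548


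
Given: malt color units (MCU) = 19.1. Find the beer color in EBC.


SRM = 1.4922·MCU^0.6859;  EBC = SRM·1.97
SRM = 1.4922·19.1^0.6859 = 11.2846
EBC = 11.2846·1.97

22.2307 EBC


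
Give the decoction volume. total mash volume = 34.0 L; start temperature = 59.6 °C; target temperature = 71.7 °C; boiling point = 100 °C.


V_dec = V_total·(T_target − T_start)/(T_boil − T_start)
V_dec = 34.0·(71.7 − 59.6)/(100 − 59.6)

10.1832 L


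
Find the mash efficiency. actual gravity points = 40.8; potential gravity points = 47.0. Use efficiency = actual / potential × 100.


efficiency = 40.8 / 47.0 × 100

86.8085 %


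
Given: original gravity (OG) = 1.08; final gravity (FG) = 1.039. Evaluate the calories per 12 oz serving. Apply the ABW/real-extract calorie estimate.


ABW = (OG−FG)·131.25·0.79/FG;  °P = 259 − 259/SG (for OG→OE and FG→AE);  RE = 0.1808·OE + 0.8192·AE;  Cal = (6.9·ABW + 4·(RE−0.1))·FG·3.55
ABW = (1.08 − 1.039)·131.25·0.79/1.039 = 4.0916
OE = 259 − 259/1.08 = 19.1852 °P
AE = 259 − 259/1.039 = 9.7218 °P
RE = 0.1808·19.1852 + 0.8192·9.7218 = 11.4328 °P
Cal = (6.9·4.0916 + 4·(11.4328−0.1))·1.039·3.55

271.3350 kcal


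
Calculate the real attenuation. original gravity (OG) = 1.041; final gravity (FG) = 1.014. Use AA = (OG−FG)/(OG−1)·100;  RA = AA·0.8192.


AA = (1.041 − 1.014)/(1.041 − 1)·100 = 65.8537
RA = 65.8537·0.8192

53.9473 %


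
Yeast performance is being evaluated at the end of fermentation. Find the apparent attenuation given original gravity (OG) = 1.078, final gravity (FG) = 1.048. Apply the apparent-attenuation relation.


AA = (OG − FG)/(OG − 1) · 100
AA = (1.078 − 1.048)/(1.078 − 1) · 100

38.4615 %


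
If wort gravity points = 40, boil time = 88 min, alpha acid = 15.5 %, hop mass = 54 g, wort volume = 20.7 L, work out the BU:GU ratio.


U = 1.65·0.000125^(GP/1000)·(1−e^(−0.04t))/4.15;  IBU = (α/100)·m·U·1000/V;  BU:GU = IBU/GP
U = 1.65·0.000125^(40/1000)·(1−e^(−0.04·88))/4.15 = 0.2693
IBU = (15.5/100)·54·0.2693·1000/20.7 = 108.8976
BU:GU = 108.8976/40

2.7224


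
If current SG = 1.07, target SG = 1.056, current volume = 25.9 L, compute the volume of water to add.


V_water = V·((SG_curr − 1)/(SG_target − 1) − 1)
V_water = 25.9·((1.07 − 1)/(1.056 − 1) − 1)

6.4750 L


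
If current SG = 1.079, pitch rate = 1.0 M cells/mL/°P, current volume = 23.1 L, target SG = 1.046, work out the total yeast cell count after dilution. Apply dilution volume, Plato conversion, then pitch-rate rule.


V_w = V·((SG_c−1)/(SG_t−1)−1);  °P = 259 − 259/SG_t;  cells = rate·(V+V_w)·°P
V_w = 23.1·((1.079−1)/(1.046−1)−1) = 16.5717
V_final = 23.1 + 16.5717 = 39.6717
°P = 259 − 259/1.046 = 11.3901
cells = 1.0·39.6717·11.3901

451.8634 billion cells


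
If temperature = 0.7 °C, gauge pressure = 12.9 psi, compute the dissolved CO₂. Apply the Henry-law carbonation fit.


vols = (P + 14.695)·(0.01821 + 0.09011·e^(−0.04·T))
vols = (12.9 + 14.695)·(0.01821 + 0.09011·e^(−0.04·0.7))

2.9204 volumes


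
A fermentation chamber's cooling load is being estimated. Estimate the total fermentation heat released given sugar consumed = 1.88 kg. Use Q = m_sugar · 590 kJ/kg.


Q = 1.88 · 590

1109.2000 kJ


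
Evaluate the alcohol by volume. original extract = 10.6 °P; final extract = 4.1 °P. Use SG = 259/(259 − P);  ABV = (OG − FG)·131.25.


OG = 259/(259 − 10.6) = 1.0427
FG = 259/(259 − 4.1) = 1.0161
ABV = (1.0427 − 1.0161)·131.25

3.4897 % ABV


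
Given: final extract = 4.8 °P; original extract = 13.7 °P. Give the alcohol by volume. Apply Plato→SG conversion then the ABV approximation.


SG = 259/(259 − P);  ABV = (OG − FG)·131.25
OG = 259/(259 − 13.7) = 1.0558
FG = 259/(259 − 4.8) = 1.0189
ABV = (1.0558 − 1.0189)·131.25

4.8519 % ABV


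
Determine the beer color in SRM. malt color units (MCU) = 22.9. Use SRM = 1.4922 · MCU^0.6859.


SRM = 1.4922 · 22.9^0.6859

12.7802 SRM


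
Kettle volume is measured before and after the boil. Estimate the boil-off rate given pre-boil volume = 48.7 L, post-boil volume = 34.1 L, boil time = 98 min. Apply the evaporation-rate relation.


rate = (V_pre − V_post) / (t_min/60)
rate = (48.7 − 34.1) / (98/60)

8.9388 L/hr


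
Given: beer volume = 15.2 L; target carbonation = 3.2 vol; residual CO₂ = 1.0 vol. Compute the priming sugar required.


sugar = (target − residual)·4.0·V
sugar = (3.2 − 1.0)·4.0·15.2

133.7600 g


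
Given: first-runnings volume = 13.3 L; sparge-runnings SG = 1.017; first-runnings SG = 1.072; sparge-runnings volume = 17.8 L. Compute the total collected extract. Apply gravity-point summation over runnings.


total = Σ (SG_i − 1)·1000·V_i
first = (1.072 − 1)·1000·13.3 = 957.6000
sparge = (1.017 − 1)·1000·17.8 = 302.6000
total = 957.6000 + 302.6000

1260.2000 gravity·L


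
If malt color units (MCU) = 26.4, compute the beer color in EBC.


SRM = 1.4922·MCU^0.6859;  EBC = SRM·1.97
SRM = 1.4922·26.4^0.6859 = 14.0898
EBC = 14.0898·1.97

27.7569 EBC


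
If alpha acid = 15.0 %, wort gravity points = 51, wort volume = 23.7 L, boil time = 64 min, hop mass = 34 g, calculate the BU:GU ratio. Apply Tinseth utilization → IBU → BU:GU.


U = 1.65·0.000125^(GP/1000)·(1−e^(−0.04t))/4.15;  IBU = (α/100)·m·U·1000/V;  BU:GU = IBU/GP
U = 1.65·0.000125^(51/1000)·(1−e^(−0.04·64))/4.15 = 0.2320
IBU = (15.0/100)·34·0.2320·1000/23.7 = 49.9181
BU:GU = 49.9181/51

0.9788


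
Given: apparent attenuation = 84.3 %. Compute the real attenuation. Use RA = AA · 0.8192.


RA = 84.3 · 0.8192

69.0586 %


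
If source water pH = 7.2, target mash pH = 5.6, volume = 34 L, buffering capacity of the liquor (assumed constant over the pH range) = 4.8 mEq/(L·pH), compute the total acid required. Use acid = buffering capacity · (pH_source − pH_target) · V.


acid = 4.8 · (7.2 − 5.6) · 34

261.1200 mEq


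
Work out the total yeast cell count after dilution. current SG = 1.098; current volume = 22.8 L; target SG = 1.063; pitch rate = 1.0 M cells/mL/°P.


V_w = V·((SG_c−1)/(SG_t−1)−1);  °P = 259 − 259/SG_t;  cells = rate·(V+V_w)·°P
V_w = 22.8·((1.098−1)/(1.063−1)−1) = 12.6667
V_final = 22.8 + 12.6667 = 35.4667
°P = 259 − 259/1.063 = 15.3500
cells = 1.0·35.4667·15.3500

544.4117 billion cells


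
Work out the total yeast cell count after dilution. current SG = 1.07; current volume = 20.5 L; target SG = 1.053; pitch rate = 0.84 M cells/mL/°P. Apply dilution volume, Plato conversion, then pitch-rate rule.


V_w = V·((SG_c−1)/(SG_t−1)−1);  °P = 259 − 259/SG_t;  cells = rate·(V+V_w)·°P
V_w = 20.5·((1.07−1)/(1.053−1)−1) = 6.5755
V_final = 20.5 + 6.5755 = 27.0755
°P = 259 − 259/1.053 = 13.0361
cells = 0.84·27.0755·13.0361

296.4849 billion cells


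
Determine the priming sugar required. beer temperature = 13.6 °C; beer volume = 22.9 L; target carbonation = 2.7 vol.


residual = 14.695·(0.01821 + 0.09011·e^(−0.04·T));  sugar = (target − residual)·4.0·V
residual = 14.695·(0.01821 + 0.09011·e^(−0.04·13.6)) = 1.0362
sugar = (2.7 − 1.0362)·4.0·22.9

152.4067 g


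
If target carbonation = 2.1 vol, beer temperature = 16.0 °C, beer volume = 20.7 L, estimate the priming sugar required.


residual = 14.695·(0.01821 + 0.09011·e^(−0.04·T));  sugar = (target − residual)·4.0·V
residual = 14.695·(0.01821 + 0.09011·e^(−0.04·16.0)) = 0.9658
sugar = (2.1 − 0.9658)·4.0·20.7

93.9102 g


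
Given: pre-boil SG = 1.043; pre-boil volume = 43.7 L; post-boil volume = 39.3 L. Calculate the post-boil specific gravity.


SG_post = 1 + (SG_pre − 1)·V_pre/V_post
pts_pre = (1.043 − 1)·1000 = 43.0000
pts_post = 43.0000·43.7/39.3 = 47.8142
SG_post = 1 + 47.8142/1000

1.0478


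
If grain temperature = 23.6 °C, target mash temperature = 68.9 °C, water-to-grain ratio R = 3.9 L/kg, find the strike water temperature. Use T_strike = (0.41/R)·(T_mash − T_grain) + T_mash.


T_strike = (0.41/3.9)·(68.9 − 23.6) + 68.9

73.6623 °C


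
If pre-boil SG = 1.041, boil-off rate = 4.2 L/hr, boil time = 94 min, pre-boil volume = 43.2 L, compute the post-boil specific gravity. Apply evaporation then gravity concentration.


V_post = V_pre − rate·(t/60);  SG_post = 1 + (SG_pre−1)·V_pre/V_post
V_post = 43.2 − 4.2·(94/60) = 36.6200
SG_post = 1 + (1.041 − 1)·43.2/36.6200

1.0484


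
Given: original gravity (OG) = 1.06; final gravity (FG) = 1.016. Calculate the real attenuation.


AA = (OG−FG)/(OG−1)·100;  RA = AA·0.8192
AA = (1.06 − 1.016)/(1.06 − 1)·100 = 73.3333
RA = 73.3333·0.8192

60.0747 %


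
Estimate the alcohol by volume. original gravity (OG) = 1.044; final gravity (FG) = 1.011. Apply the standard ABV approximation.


ABV = (OG − FG) · 131.25
ABV = (1.044 − 1.011) · 131.25

4.3313 % ABV
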